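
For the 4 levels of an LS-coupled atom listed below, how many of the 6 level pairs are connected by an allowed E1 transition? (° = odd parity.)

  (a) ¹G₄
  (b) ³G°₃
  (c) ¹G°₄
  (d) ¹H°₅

(a)–(b): forbidden (ΔS).
(a)–(c): allowed.
(a)–(d): allowed.
(b)–(c): forbidden (parity, ΔS).
(b)–(d): forbidden (parity, ΔS, ΔJ).
(c)–(d): forbidden (parity).
Allowed pairs: 2 of 6.

2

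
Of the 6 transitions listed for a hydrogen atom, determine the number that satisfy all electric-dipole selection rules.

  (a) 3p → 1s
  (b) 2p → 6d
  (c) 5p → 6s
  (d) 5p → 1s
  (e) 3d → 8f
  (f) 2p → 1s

6

(a) allowed
(b) allowed
(c) allowed
(d) allowed
(e) allowed
(f) allowed
Total allowed: 6 of 6.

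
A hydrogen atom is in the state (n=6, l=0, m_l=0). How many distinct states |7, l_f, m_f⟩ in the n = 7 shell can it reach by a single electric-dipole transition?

3

E1 requires Δl = ±1, so l_f ∈ {-1, 1}; with 0 ≤ l_f ≤ n_f−1 = 6, the allowed l_f values are {1}.
For l_f = 1: m_f ∈ {m_i−1, m_i, m_i+1} ∩ [−1, 1] = {-1, 0, 1} → 3 states.
Total: 3.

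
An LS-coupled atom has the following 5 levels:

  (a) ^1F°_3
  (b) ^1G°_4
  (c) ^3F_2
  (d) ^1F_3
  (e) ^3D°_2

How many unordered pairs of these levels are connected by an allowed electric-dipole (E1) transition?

(a)–(b): forbidden (parity).
(a)–(c): forbidden (ΔS).
(a)–(d): allowed.
(a)–(e): forbidden (parity, ΔS).
(b)–(c): forbidden (ΔS, ΔJ).
(b)–(d): allowed.
(b)–(e): forbidden (parity, ΔS, ΔL, ΔJ).
(c)–(d): forbidden (parity, ΔS).
(c)–(e): allowed.
(d)–(e): forbidden (ΔS).
Allowed pairs: 3 of 10.

3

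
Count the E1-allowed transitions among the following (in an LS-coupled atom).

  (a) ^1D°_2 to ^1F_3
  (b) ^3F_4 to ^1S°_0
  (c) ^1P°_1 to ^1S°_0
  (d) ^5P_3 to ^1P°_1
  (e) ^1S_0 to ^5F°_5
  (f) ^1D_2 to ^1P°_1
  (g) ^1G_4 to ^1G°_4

3

(a) allowed
(b) forbidden (ΔS, ΔL, ΔJ fail)
(c) forbidden (parity fails)
(d) forbidden (ΔS, ΔJ fail)
(e) forbidden (ΔS, ΔL, ΔJ fail)
(f) allowed
(g) allowed
Total allowed: 3 of 7.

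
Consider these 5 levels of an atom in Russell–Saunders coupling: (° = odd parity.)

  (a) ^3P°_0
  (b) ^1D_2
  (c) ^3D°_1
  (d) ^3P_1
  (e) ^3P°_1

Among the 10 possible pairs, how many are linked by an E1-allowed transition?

3

(a)–(b): forbidden (ΔS, ΔJ).
(a)–(c): forbidden (parity).
(a)–(d): allowed.
(a)–(e): forbidden (parity).
(b)–(c): forbidden (ΔS).
(b)–(d): forbidden (parity, ΔS).
(b)–(e): forbidden (ΔS).
(c)–(d): allowed.
(c)–(e): forbidden (parity).
(d)–(e): allowed.
Allowed pairs: 3 of 10.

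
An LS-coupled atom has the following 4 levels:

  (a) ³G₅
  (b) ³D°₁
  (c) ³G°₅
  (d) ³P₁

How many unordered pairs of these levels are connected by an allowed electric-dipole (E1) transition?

2

(a)–(b): forbidden (ΔL, ΔJ).
(a)–(c): allowed.
(a)–(d): forbidden (parity, ΔL, ΔJ).
(b)–(c): forbidden (parity, ΔL, ΔJ).
(b)–(d): allowed.
(c)–(d): forbidden (ΔL, ΔJ).
Allowed pairs: 2 of 6.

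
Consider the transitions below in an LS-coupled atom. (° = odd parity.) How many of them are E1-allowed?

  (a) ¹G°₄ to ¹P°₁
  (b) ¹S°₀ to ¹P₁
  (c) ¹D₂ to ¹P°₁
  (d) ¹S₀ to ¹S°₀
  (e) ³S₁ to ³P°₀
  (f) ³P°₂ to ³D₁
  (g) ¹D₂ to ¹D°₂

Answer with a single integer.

5

(a) forbidden (parity, ΔL, ΔJ fail)
(b) allowed
(c) allowed
(d) forbidden (ΔL, ΔJ fail)
(e) allowed
(f) allowed
(g) allowed
Total allowed: 5 of 7.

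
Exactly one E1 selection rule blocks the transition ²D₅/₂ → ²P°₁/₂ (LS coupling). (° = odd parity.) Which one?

the ΔJ = 0, ±1 rule

Parity must change: even → odd — ✓.
ΔS = 0: S: 1/2 → 1/2 — ✓.
ΔL = 0, ±1 (not L=0↔0): L: 2 → 1, ΔL = -1 — ✓.
ΔJ = 0, ±1 (not J=0↔0): J: 5/2 → 1/2, ΔJ = -2 — ✗.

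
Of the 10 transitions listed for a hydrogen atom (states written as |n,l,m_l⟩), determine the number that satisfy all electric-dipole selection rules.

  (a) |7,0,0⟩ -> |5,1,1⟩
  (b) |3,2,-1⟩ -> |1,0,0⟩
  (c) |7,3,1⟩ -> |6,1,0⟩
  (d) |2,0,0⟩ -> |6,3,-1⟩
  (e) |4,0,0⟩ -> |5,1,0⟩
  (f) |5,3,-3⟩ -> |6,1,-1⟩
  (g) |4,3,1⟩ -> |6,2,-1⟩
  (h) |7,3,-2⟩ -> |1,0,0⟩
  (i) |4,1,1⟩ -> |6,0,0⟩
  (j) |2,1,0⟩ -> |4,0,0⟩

(a) allowed
(b) forbidden — Δl = -2 (E1 requires Δl = ±1)
(c) forbidden — Δl = -2 (E1 requires Δl = ±1)
(d) forbidden — Δl = +3 (E1 requires Δl = ±1)
(e) allowed
(f) forbidden — Δl = -2 (E1 requires Δl = ±1); Δm_l = +2 (E1 requires Δm_l = 0, ±1)
(g) forbidden — Δm_l = -2 (E1 requires Δm_l = 0, ±1)
(h) forbidden — Δl = -3 (E1 requires Δl = ±1); Δm_l = +2 (E1 requires Δm_l = 0, ±1)
(i) allowed
(j) allowed
Total allowed: 4 of 10.

4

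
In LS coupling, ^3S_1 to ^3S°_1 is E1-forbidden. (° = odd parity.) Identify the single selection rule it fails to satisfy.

Reading off the term symbols: S 1→1, L 0→0, J 1→1, parity even→odd.
Parity must change: even → odd — satisfied.
ΔS = 0: S: 1 → 1 — satisfied.
ΔJ = 0, ±1 (not J=0↔0): J: 1 → 1, ΔJ = +0 — satisfied.
ΔL = 0, ±1 (not L=0↔0): L: 0 → 0, ΔL = +0 — violated.

the L=0 ↔ L=0 exclusion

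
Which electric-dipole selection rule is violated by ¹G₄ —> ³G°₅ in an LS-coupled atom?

ΔJ = 0, ±1 (not J=0↔0): J: 4 → 5, ΔJ = +1 — ok.
ΔL = 0, ±1 (not L=0↔0): L: 4 → 4, ΔL = +0 — ok.
ΔS = 0: S: 0 → 1 — fails.
Parity must change: even → odd — ok.

the ΔS = 0 rule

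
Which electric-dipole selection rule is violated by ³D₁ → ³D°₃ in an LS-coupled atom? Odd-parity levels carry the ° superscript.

Reading off the term symbols: S 1→1, L 2→2, J 1→3, parity even→odd.
Parity must change: even → odd — passes.
ΔS = 0: S: 1 → 1 — passes.
ΔL = 0, ±1 (not L=0↔0): L: 2 → 2, ΔL = +0 — passes.
ΔJ = 0, ±1 (not J=0↔0): J: 1 → 3, ΔJ = +2 — fails.

the ΔJ = 0, ±1 rule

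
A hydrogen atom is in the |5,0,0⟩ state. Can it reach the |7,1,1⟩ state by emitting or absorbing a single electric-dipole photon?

l: 0 → 1 (Δl = +1). Δl = ±1 ✓.
Δm_l = 1 − (0) = +1. E1 requires Δm_l = 0, ±1: ✓.
All E1 selection rules are satisfied.

allowed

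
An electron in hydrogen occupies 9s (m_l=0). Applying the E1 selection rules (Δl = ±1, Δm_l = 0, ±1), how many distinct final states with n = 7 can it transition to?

3

E1 requires Δl = ±1, so l_f ∈ {-1, 1}; with 0 ≤ l_f ≤ n_f−1 = 6, the allowed l_f values are {1}.
For l_f = 1: m_f ∈ {m_i−1, m_i, m_i+1} ∩ [−1, 1] = {-1, 0, 1} → 3 states.
Total: 3.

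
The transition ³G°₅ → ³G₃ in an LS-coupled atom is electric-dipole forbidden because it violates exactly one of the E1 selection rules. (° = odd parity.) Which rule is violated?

the ΔJ = 0, ±1 rule

Initial level: S=1, L=4, J=5, parity odd. Final level: S=1, L=4, J=3, parity even.
ΔL = 0, ±1 (not L=0↔0): L: 4 → 4, ΔL = +0 — ok.
ΔS = 0: S: 1 → 1 — ok.
Parity must change: odd → even — ok.
ΔJ = 0, ±1 (not J=0↔0): J: 5 → 3, ΔJ = -2 — fails.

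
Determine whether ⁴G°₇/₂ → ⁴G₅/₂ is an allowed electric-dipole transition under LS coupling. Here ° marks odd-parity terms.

Reading off the term symbols: S 3/2→3/2, L 4→4, J 7/2→5/2, parity odd→even.
Parity must change: odd → even — satisfied.
ΔS = 0: S: 3/2 → 3/2 — satisfied.
ΔL = 0, ±1 (not L=0↔0): L: 4 → 4, ΔL = +0 — satisfied.
ΔJ = 0, ±1 (not J=0↔0): J: 7/2 → 5/2, ΔJ = -1 — satisfied.
All four E1 rules are satisfied.

allowed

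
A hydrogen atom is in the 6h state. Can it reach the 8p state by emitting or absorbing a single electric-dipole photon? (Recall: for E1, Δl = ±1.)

Initial l = 5, final l = 1, so Δl = -4. E1 requires Δl = ±1: ✗.
The transition is electric-dipole forbidden.

forbidden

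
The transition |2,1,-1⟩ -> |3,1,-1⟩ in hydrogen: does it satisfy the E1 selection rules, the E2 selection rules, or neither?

E2

Δl = 1 − 1 = +0; l_i + l_f = 2.
Δm_l = +0.
E1 (Δl = ±1, |Δm_l| ≤ 1): not satisfied.
E2 (Δl = 0,±2, l_i+l_f ≥ 2, |Δm_l| ≤ 2): satisfied.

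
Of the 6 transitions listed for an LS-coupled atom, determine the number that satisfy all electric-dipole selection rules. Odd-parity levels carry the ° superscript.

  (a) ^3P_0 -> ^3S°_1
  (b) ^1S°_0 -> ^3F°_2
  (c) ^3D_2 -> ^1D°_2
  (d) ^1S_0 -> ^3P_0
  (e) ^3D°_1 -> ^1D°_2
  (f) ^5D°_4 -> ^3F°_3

(a) allowed
(b) forbidden (parity, ΔS, ΔL, ΔJ fail)
(c) forbidden (ΔS fails)
(d) forbidden (parity, ΔS, ΔJ fail)
(e) forbidden (parity, ΔS fail)
(f) forbidden (parity, ΔS fail)
Total allowed: 1 of 6.

1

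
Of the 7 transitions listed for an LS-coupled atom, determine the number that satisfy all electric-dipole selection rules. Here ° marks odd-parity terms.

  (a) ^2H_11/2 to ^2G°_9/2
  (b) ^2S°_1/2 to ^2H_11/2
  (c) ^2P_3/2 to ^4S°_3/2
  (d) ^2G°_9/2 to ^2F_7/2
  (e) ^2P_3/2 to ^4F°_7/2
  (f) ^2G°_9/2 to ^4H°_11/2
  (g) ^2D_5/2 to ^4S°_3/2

(a) allowed
(b) forbidden (ΔL, ΔJ fail)
(c) forbidden (ΔS fails)
(d) allowed
(e) forbidden (ΔS, ΔL, ΔJ fail)
(f) forbidden (parity, ΔS fail)
(g) forbidden (ΔS, ΔL fail)
Total allowed: 2 of 7.

2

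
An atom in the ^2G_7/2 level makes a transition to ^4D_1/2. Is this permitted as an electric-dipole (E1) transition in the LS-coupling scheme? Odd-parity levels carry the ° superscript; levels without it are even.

Parity must change: even → even — violated.
ΔS = 0: S: 1/2 → 3/2 — violated.
ΔL = 0, ±1 (not L=0↔0): L: 4 → 2, ΔL = -2 — violated.
ΔJ = 0, ±1 (not J=0↔0): J: 7/2 → 1/2, ΔJ = -3 — violated.
Rule(s) violated: parity, ΔS, ΔL, ΔJ.

forbidden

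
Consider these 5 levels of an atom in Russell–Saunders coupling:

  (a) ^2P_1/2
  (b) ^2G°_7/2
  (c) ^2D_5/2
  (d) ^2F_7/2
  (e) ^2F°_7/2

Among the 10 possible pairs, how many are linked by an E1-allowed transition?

3

(a)–(b): forbidden (ΔL, ΔJ).
(a)–(c): forbidden (parity, ΔJ).
(a)–(d): forbidden (parity, ΔL, ΔJ).
(a)–(e): forbidden (ΔL, ΔJ).
(b)–(c): forbidden (ΔL).
(b)–(d): allowed.
(b)–(e): forbidden (parity).
(c)–(d): forbidden (parity).
(c)–(e): allowed.
(d)–(e): allowed.
Allowed pairs: 3 of 10.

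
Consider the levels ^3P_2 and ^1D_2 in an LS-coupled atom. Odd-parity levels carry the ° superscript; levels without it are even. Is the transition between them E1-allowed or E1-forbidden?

Reading off the term symbols: S 1→0, L 1→2, J 2→2, parity even→even.
ΔL = 0, ±1 (not L=0↔0): L: 1 → 2, ΔL = +1 — passes.
ΔJ = 0, ±1 (not J=0↔0): J: 2 → 2, ΔJ = +0 — passes.
Parity must change: even → even — fails.
ΔS = 0: S: 1 → 0 — fails.
Rule(s) violated: parity, ΔS.

forbidden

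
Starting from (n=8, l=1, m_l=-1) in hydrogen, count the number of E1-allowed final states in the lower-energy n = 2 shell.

E1 requires Δl = ±1, so l_f ∈ {0, 2}; with 0 ≤ l_f ≤ n_f−1 = 1, the allowed l_f values are {0}.
For l_f = 0: m_f ∈ {m_i−1, m_i, m_i+1} ∩ [−0, 0] = {0} → 1 state.
Total: 1.

1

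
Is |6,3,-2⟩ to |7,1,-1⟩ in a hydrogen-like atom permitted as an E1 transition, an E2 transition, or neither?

E2

Δl = 1 − 3 = -2; l_i + l_f = 4.
Δm_l = +1.
E1 (Δl = ±1, |Δm_l| ≤ 1): not satisfied.
E2 (Δl = 0,±2, l_i+l_f ≥ 2, |Δm_l| ≤ 2): satisfied.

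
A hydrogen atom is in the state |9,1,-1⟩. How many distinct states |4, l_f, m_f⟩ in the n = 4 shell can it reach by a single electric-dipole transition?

E1 requires Δl = ±1, so l_f ∈ {0, 2}; with 0 ≤ l_f ≤ n_f−1 = 3, the allowed l_f values are {0, 2}.
For l_f = 0: m_f ∈ {m_i−1, m_i, m_i+1} ∩ [−0, 0] = {0} → 1 state.
For l_f = 2: m_f ∈ {m_i−1, m_i, m_i+1} ∩ [−2, 2] = {-2, -1, 0} → 3 states.
Total: 4.

4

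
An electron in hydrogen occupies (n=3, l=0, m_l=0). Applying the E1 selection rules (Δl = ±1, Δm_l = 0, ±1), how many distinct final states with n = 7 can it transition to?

3

E1 requires Δl = ±1, so l_f ∈ {-1, 1}; with 0 ≤ l_f ≤ n_f−1 = 6, the allowed l_f values are {1}.
For l_f = 1: m_f ∈ {m_i−1, m_i, m_i+1} ∩ [−1, 1] = {-1, 0, 1} → 3 states.
Total: 3.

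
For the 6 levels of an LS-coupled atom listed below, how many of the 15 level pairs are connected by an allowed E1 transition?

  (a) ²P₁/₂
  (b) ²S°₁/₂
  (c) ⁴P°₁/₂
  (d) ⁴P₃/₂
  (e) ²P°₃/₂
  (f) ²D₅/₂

(a)–(b): allowed.
(a)–(c): forbidden (ΔS).
(a)–(d): forbidden (parity, ΔS).
(a)–(e): allowed.
(a)–(f): forbidden (parity, ΔJ).
(b)–(c): forbidden (parity, ΔS).
(b)–(d): forbidden (ΔS).
(b)–(e): forbidden (parity).
(b)–(f): forbidden (ΔL, ΔJ).
(c)–(d): allowed.
(c)–(e): forbidden (parity, ΔS).
(c)–(f): forbidden (ΔS, ΔJ).
(d)–(e): forbidden (ΔS).
(d)–(f): forbidden (parity, ΔS).
(e)–(f): allowed.
Allowed pairs: 4 of 15.

4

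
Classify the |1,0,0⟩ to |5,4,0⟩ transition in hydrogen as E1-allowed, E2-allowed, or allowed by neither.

Δl = 4 − 0 = +4; l_i + l_f = 4.
Δm_l = +0.
E1 (Δl = ±1, |Δm_l| ≤ 1): not satisfied.
E2 (Δl = 0,±2, l_i+l_f ≥ 2, |Δm_l| ≤ 2): not satisfied.

neither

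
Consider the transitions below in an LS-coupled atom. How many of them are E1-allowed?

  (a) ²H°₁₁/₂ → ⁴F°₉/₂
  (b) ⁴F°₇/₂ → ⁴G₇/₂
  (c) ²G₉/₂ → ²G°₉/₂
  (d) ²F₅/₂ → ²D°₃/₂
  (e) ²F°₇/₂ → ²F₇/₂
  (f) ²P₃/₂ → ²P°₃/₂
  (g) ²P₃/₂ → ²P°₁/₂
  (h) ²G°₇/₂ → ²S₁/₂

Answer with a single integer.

6

(a) forbidden (parity, ΔS, ΔL fail)
(b) allowed
(c) allowed
(d) allowed
(e) allowed
(f) allowed
(g) allowed
(h) forbidden (ΔL, ΔJ fail)
Total allowed: 6 of 8.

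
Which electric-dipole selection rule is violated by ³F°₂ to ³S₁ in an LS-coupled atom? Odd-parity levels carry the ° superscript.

the ΔL = 0, ±1 rule

Parity must change: odd → even — ok.
ΔS = 0: S: 1 → 1 — ok.
ΔL = 0, ±1 (not L=0↔0): L: 3 → 0, ΔL = -3 — fails.
ΔJ = 0, ±1 (not J=0↔0): J: 2 → 1, ΔJ = -1 — ok.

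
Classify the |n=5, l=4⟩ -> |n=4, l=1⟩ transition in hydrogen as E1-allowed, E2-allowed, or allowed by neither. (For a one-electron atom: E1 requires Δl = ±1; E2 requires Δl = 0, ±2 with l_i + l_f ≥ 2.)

Δl = 1 − 4 = -3; l_i + l_f = 5.
E1 (Δl = ±1): not satisfied.
E2 (Δl = 0,±2, l_i+l_f ≥ 2): not satisfied.

neither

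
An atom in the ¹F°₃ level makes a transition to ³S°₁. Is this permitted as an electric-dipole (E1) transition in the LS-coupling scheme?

Parity must change: odd → odd — ✗.
ΔS = 0: S: 0 → 1 — ✗.
ΔL = 0, ±1 (not L=0↔0): L: 3 → 0, ΔL = -3 — ✗.
ΔJ = 0, ±1 (not J=0↔0): J: 3 → 1, ΔJ = -2 — ✗.
Rule(s) violated: parity, ΔS, ΔL, ΔJ.

forbidden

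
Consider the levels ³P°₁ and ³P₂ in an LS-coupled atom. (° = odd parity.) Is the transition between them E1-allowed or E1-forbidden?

allowed

Parity must change: odd → even — ✓.
ΔS = 0: S: 1 → 1 — ✓.
ΔL = 0, ±1 (not L=0↔0): L: 1 → 1, ΔL = +0 — ✓.
ΔJ = 0, ±1 (not J=0↔0): J: 1 → 2, ΔJ = +1 — ✓.
All four E1 rules are satisfied.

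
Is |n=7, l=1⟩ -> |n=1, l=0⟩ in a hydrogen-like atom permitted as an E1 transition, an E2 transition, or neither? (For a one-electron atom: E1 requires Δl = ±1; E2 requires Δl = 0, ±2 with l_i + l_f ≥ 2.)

E1

Δl = 0 − 1 = -1; l_i + l_f = 1.
E1 (Δl = ±1): satisfied.
E2 (Δl = 0,±2, l_i+l_f ≥ 2): not satisfied.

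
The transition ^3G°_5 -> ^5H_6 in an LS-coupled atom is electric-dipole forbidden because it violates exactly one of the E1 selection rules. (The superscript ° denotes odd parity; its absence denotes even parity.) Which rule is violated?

Initial level: S=1, L=4, J=5, parity odd. Final level: S=2, L=5, J=6, parity even.
Parity must change: odd → even — ok.
ΔS = 0: S: 1 → 2 — fails.
ΔL = 0, ±1 (not L=0↔0): L: 4 → 5, ΔL = +1 — ok.
ΔJ = 0, ±1 (not J=0↔0): J: 5 → 6, ΔJ = +1 — ok.

the ΔS = 0 rule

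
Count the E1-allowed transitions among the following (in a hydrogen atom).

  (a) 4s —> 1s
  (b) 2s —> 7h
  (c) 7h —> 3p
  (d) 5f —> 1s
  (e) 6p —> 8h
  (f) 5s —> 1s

(a) forbidden — Δl = +0 (E1 requires Δl = ±1)
(b) forbidden — Δl = +5 (E1 requires Δl = ±1)
(c) forbidden — Δl = -4 (E1 requires Δl = ±1)
(d) forbidden — Δl = -3 (E1 requires Δl = ±1)
(e) forbidden — Δl = +4 (E1 requires Δl = ±1)
(f) forbidden — Δl = +0 (E1 requires Δl = ±1)
Total allowed: 0 of 6.

0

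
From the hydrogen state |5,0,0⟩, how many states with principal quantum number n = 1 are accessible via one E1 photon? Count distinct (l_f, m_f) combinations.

E1 requires l_f ∈ {-1, 1}, but neither lies in [0, 0], so no final state is reachable.
Total: 0.

0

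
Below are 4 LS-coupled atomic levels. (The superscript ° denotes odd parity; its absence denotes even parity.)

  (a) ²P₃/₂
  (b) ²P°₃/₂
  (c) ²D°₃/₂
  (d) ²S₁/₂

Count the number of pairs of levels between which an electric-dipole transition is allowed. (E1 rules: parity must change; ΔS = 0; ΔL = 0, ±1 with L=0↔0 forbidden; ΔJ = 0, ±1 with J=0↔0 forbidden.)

3

(a)–(b): allowed.
(a)–(c): allowed.
(a)–(d): forbidden (parity).
(b)–(c): forbidden (parity).
(b)–(d): allowed.
(c)–(d): forbidden (ΔL).
Allowed pairs: 3 of 6.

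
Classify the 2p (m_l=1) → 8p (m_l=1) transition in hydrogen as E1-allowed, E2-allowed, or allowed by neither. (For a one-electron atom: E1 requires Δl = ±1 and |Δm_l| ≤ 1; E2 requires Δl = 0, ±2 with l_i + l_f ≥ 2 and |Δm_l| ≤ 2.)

E2

Δl = 1 − 1 = +0; l_i + l_f = 2.
Δm_l = +0.
E1 (Δl = ±1, |Δm_l| ≤ 1): not satisfied.
E2 (Δl = 0,±2, l_i+l_f ≥ 2, |Δm_l| ≤ 2): satisfied.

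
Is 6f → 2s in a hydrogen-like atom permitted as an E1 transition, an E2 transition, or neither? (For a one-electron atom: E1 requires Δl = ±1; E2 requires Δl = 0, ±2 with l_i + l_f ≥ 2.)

Δl = 0 − 3 = -3; l_i + l_f = 3.
E1 (Δl = ±1): not satisfied.
E2 (Δl = 0,±2, l_i+l_f ≥ 2): not satisfied.

neither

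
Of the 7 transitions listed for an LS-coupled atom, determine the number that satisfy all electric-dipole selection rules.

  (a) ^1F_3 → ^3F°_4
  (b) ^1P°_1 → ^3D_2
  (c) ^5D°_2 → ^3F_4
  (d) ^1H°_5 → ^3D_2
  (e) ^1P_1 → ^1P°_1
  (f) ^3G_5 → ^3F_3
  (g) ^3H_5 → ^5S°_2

1

(a) forbidden (ΔS fails)
(b) forbidden (ΔS fails)
(c) forbidden (ΔS, ΔJ fail)
(d) forbidden (ΔS, ΔL, ΔJ fail)
(e) allowed
(f) forbidden (parity, ΔJ fail)
(g) forbidden (ΔS, ΔL, ΔJ fail)
Total allowed: 1 of 7.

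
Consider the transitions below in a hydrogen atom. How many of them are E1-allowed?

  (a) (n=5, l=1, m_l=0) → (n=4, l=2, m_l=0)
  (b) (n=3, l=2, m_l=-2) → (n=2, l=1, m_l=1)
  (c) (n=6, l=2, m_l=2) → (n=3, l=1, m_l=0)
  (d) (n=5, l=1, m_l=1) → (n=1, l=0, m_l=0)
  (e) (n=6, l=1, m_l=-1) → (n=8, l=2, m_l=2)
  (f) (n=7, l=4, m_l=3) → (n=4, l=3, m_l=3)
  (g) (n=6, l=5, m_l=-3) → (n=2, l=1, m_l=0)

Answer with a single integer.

(a) allowed
(b) forbidden — Δm_l = +3 (E1 requires Δm_l = 0, ±1)
(c) forbidden — Δm_l = -2 (E1 requires Δm_l = 0, ±1)
(d) allowed
(e) forbidden — Δm_l = +3 (E1 requires Δm_l = 0, ±1)
(f) allowed
(g) forbidden — Δl = -4 (E1 requires Δl = ±1); Δm_l = +3 (E1 requires Δm_l = 0, ±1)
Total allowed: 3 of 7.

3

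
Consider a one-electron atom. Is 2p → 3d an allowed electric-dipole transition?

l: 1 → 2 (Δl = +1). Δl = ±1 passes.
All E1 selection rules are satisfied.

allowed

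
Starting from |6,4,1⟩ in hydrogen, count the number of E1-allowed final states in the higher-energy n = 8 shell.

E1 requires Δl = ±1, so l_f ∈ {3, 5}; with 0 ≤ l_f ≤ n_f−1 = 7, the allowed l_f values are {3, 5}.
For l_f = 3: m_f ∈ {m_i−1, m_i, m_i+1} ∩ [−3, 3] = {0, 1, 2} → 3 states.
For l_f = 5: m_f ∈ {m_i−1, m_i, m_i+1} ∩ [−5, 5] = {0, 1, 2} → 3 states.
Total: 6.

6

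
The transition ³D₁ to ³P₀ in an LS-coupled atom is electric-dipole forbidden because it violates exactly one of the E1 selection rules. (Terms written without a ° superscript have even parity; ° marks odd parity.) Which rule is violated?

Initial level: S=1, L=2, J=1, parity even. Final level: S=1, L=1, J=0, parity even.
ΔS = 0: S: 1 → 1 — ok.
ΔJ = 0, ±1 (not J=0↔0): J: 1 → 0, ΔJ = -1 — ok.
ΔL = 0, ±1 (not L=0↔0): L: 2 → 1, ΔL = -1 — ok.
Parity must change: even → even — fails.

parity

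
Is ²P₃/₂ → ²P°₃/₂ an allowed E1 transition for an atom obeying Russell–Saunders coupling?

allowed

ΔJ = 0, ±1 (not J=0↔0): J: 3/2 → 3/2, ΔJ = +0 — passes.
ΔL = 0, ±1 (not L=0↔0): L: 1 → 1, ΔL = +0 — passes.
Parity must change: even → odd — passes.
ΔS = 0: S: 1/2 → 1/2 — passes.
All four E1 rules are satisfied.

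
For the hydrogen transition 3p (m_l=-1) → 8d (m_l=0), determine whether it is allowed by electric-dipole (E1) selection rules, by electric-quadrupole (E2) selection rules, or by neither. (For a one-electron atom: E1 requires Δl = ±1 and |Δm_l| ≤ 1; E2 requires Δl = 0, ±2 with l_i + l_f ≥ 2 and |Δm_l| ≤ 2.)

E1

Δl = 2 − 1 = +1; l_i + l_f = 3.
Δm_l = +1.
E1 (Δl = ±1, |Δm_l| ≤ 1): satisfied.
E2 (Δl = 0,±2, l_i+l_f ≥ 2, |Δm_l| ≤ 2): not satisfied.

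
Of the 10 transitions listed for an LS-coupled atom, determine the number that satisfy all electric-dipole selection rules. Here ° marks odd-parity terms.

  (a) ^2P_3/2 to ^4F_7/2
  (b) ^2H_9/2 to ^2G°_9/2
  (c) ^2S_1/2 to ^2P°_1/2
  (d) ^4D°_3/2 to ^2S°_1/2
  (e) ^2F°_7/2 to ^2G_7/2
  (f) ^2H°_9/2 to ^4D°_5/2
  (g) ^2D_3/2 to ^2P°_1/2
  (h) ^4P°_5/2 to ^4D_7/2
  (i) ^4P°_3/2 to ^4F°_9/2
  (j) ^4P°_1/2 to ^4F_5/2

(a) forbidden (parity, ΔS, ΔL, ΔJ fail)
(b) allowed
(c) allowed
(d) forbidden (parity, ΔS, ΔL fail)
(e) allowed
(f) forbidden (parity, ΔS, ΔL, ΔJ fail)
(g) allowed
(h) allowed
(i) forbidden (parity, ΔL, ΔJ fail)
(j) forbidden (ΔL, ΔJ fail)
Total allowed: 5 of 10.

5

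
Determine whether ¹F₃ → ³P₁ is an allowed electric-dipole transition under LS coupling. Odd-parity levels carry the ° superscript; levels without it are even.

forbidden

Parity must change: even → even — violated.
ΔS = 0: S: 0 → 1 — violated.
ΔL = 0, ±1 (not L=0↔0): L: 3 → 1, ΔL = -2 — violated.
ΔJ = 0, ±1 (not J=0↔0): J: 3 → 1, ΔJ = -2 — violated.
Rule(s) violated: parity, ΔS, ΔL, ΔJ.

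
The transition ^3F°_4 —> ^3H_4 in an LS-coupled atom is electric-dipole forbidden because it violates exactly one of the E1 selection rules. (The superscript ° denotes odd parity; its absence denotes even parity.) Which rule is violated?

ΔJ = 0, ±1 (not J=0↔0): J: 4 → 4, ΔJ = +0 — ok.
Parity must change: odd → even — ok.
ΔS = 0: S: 1 → 1 — ok.
ΔL = 0, ±1 (not L=0↔0): L: 3 → 5, ΔL = +2 — fails.

the ΔL = 0, ±1 rule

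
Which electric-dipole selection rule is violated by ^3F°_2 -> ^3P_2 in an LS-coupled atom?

Initial level: S=1, L=3, J=2, parity odd. Final level: S=1, L=1, J=2, parity even.
Parity must change: odd → even — ok.
ΔS = 0: S: 1 → 1 — ok.
ΔL = 0, ±1 (not L=0↔0): L: 3 → 1, ΔL = -2 — fails.
ΔJ = 0, ±1 (not J=0↔0): J: 2 → 2, ΔJ = +0 — ok.

the ΔL = 0, ±1 rule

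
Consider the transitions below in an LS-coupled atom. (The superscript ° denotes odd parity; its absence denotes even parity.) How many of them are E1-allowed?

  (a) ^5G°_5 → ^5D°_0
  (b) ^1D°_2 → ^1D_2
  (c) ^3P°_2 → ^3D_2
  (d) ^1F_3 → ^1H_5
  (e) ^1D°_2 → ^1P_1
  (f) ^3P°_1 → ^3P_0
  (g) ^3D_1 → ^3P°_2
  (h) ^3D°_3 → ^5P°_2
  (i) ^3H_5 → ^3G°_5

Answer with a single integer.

6

(a) forbidden (parity, ΔL, ΔJ fail)
(b) allowed
(c) allowed
(d) forbidden (parity, ΔL, ΔJ fail)
(e) allowed
(f) allowed
(g) allowed
(h) forbidden (parity, ΔS fail)
(i) allowed
Total allowed: 6 of 9.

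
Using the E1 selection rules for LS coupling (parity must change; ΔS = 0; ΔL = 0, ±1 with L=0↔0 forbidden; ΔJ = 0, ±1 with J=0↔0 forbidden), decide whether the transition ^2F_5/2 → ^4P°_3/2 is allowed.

Parity must change: even → odd — ✓.
ΔS = 0: S: 1/2 → 3/2 — ✗.
ΔL = 0, ±1 (not L=0↔0): L: 3 → 1, ΔL = -2 — ✗.
ΔJ = 0, ±1 (not J=0↔0): J: 5/2 → 3/2, ΔJ = -1 — ✓.
Rule(s) violated: ΔS, ΔL.

forbidden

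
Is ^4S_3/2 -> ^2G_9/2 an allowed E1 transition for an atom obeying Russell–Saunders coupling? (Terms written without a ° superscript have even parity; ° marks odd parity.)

Initial level: S=3/2, L=0, J=3/2, parity even. Final level: S=1/2, L=4, J=9/2, parity even.
Parity must change: even → even — violated.
ΔS = 0: S: 3/2 → 1/2 — violated.
ΔL = 0, ±1 (not L=0↔0): L: 0 → 4, ΔL = +4 — violated.
ΔJ = 0, ±1 (not J=0↔0): J: 3/2 → 9/2, ΔJ = +3 — violated.
Rule(s) violated: parity, ΔS, ΔL, ΔJ.

forbidden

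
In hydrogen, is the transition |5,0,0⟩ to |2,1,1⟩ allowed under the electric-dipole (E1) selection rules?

allowed

Δl = 1 − 0 = +1; the E1 rule Δl = ±1 is passes.
m_l: 0 → 1 (Δm_l = +1). |Δm_l| ≤ 1 passes.
All E1 selection rules are satisfied.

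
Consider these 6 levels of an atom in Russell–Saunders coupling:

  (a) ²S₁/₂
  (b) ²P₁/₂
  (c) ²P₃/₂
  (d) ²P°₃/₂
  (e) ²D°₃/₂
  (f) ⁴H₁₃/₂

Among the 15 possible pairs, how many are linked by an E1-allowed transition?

5

(a)–(b): forbidden (parity).
(a)–(c): forbidden (parity).
(a)–(d): allowed.
(a)–(e): forbidden (ΔL).
(a)–(f): forbidden (parity, ΔS, ΔL, ΔJ).
(b)–(c): forbidden (parity).
(b)–(d): allowed.
(b)–(e): allowed.
(b)–(f): forbidden (parity, ΔS, ΔL, ΔJ).
(c)–(d): allowed.
(c)–(e): allowed.
(c)–(f): forbidden (parity, ΔS, ΔL, ΔJ).
(d)–(e): forbidden (parity).
(d)–(f): forbidden (ΔS, ΔL, ΔJ).
(e)–(f): forbidden (ΔS, ΔL, ΔJ).
Allowed pairs: 5 of 15.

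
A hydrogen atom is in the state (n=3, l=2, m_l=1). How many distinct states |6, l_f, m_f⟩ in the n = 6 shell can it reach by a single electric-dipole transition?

E1 requires Δl = ±1, so l_f ∈ {1, 3}; with 0 ≤ l_f ≤ n_f−1 = 5, the allowed l_f values are {1, 3}.
For l_f = 1: m_f ∈ {m_i−1, m_i, m_i+1} ∩ [−1, 1] = {0, 1} → 2 states.
For l_f = 3: m_f ∈ {m_i−1, m_i, m_i+1} ∩ [−3, 3] = {0, 1, 2} → 3 states.
Total: 5.

5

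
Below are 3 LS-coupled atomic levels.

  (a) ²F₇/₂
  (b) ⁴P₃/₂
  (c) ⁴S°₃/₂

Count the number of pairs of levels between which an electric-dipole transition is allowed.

1

(a)–(b): forbidden (parity, ΔS, ΔL, ΔJ).
(a)–(c): forbidden (ΔS, ΔL, ΔJ).
(b)–(c): allowed.
Allowed pairs: 1 of 3.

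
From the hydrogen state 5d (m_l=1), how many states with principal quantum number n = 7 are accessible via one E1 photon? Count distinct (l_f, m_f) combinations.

E1 requires Δl = ±1, so l_f ∈ {1, 3}; with 0 ≤ l_f ≤ n_f−1 = 6, the allowed l_f values are {1, 3}.
For l_f = 1: m_f ∈ {m_i−1, m_i, m_i+1} ∩ [−1, 1] = {0, 1} → 2 states.
For l_f = 3: m_f ∈ {m_i−1, m_i, m_i+1} ∩ [−3, 3] = {0, 1, 2} → 3 states.
Total: 5.

5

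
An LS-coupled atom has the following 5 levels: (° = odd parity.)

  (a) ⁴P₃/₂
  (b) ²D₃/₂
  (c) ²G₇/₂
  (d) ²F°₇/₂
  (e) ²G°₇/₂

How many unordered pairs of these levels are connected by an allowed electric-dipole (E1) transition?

(a)–(b): forbidden (parity, ΔS).
(a)–(c): forbidden (parity, ΔS, ΔL, ΔJ).
(a)–(d): forbidden (ΔS, ΔL, ΔJ).
(a)–(e): forbidden (ΔS, ΔL, ΔJ).
(b)–(c): forbidden (parity, ΔL, ΔJ).
(b)–(d): forbidden (ΔJ).
(b)–(e): forbidden (ΔL, ΔJ).
(c)–(d): allowed.
(c)–(e): allowed.
(d)–(e): forbidden (parity).
Allowed pairs: 2 of 10.

2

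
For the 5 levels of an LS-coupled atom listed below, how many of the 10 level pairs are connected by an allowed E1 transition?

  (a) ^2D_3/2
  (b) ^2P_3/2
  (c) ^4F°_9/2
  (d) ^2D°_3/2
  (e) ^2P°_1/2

(a)–(b): forbidden (parity).
(a)–(c): forbidden (ΔS, ΔJ).
(a)–(d): allowed.
(a)–(e): allowed.
(b)–(c): forbidden (ΔS, ΔL, ΔJ).
(b)–(d): allowed.
(b)–(e): allowed.
(c)–(d): forbidden (parity, ΔS, ΔJ).
(c)–(e): forbidden (parity, ΔS, ΔL, ΔJ).
(d)–(e): forbidden (parity).
Allowed pairs: 4 of 10.

4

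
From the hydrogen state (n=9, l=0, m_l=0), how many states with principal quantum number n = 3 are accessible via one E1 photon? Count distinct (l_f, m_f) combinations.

3

E1 requires Δl = ±1, so l_f ∈ {-1, 1}; with 0 ≤ l_f ≤ n_f−1 = 2, the allowed l_f values are {1}.
For l_f = 1: m_f ∈ {m_i−1, m_i, m_i+1} ∩ [−1, 1] = {-1, 0, 1} → 3 states.
Total: 3.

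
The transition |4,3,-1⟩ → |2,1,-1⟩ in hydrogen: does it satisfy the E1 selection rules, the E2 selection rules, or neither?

Δl = 1 − 3 = -2; l_i + l_f = 4.
Δm_l = +0.
E1 (Δl = ±1, |Δm_l| ≤ 1): not satisfied.
E2 (Δl = 0,±2, l_i+l_f ≥ 2, |Δm_l| ≤ 2): satisfied.

E2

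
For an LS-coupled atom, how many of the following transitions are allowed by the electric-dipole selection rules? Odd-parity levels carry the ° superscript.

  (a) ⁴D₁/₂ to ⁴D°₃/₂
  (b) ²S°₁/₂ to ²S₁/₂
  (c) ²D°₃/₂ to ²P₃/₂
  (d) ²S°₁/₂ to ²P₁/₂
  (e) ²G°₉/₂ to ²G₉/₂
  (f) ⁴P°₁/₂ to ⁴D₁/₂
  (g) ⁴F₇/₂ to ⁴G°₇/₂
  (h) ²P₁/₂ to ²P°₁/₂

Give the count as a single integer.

(a) allowed
(b) forbidden (ΔL fails)
(c) allowed
(d) allowed
(e) allowed
(f) allowed
(g) allowed
(h) allowed
Total allowed: 7 of 8.

7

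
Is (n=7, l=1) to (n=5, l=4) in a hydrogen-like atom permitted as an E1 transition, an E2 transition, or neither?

Δl = 4 − 1 = +3; l_i + l_f = 5.
E1 (Δl = ±1): not satisfied.
E2 (Δl = 0,±2, l_i+l_f ≥ 2): not satisfied.

neither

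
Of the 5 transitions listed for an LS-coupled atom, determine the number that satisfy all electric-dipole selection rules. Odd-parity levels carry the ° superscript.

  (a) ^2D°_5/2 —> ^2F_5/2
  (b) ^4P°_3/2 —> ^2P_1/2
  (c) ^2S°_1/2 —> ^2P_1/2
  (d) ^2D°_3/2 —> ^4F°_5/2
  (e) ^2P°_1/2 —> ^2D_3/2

(a) allowed
(b) forbidden (ΔS fails)
(c) allowed
(d) forbidden (parity, ΔS fail)
(e) allowed
Total allowed: 3 of 5.

3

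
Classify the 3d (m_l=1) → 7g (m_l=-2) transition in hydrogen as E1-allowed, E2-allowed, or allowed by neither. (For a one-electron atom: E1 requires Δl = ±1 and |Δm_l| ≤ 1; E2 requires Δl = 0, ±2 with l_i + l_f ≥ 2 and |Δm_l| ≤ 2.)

Δl = 4 − 2 = +2; l_i + l_f = 6.
Δm_l = -3.
E1 (Δl = ±1, |Δm_l| ≤ 1): not satisfied.
E2 (Δl = 0,±2, l_i+l_f ≥ 2, |Δm_l| ≤ 2): not satisfied.

neither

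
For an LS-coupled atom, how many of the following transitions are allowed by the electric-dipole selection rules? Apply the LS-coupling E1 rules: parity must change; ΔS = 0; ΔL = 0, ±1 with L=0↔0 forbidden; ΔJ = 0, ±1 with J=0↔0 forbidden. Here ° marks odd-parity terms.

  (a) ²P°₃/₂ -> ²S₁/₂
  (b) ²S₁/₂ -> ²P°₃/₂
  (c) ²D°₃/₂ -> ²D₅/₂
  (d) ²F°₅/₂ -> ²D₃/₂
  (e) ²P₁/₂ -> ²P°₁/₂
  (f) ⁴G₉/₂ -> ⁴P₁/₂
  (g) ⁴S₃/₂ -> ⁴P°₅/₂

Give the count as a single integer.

(a) allowed
(b) allowed
(c) allowed
(d) allowed
(e) allowed
(f) forbidden (parity, ΔL, ΔJ fail)
(g) allowed
Total allowed: 6 of 7.

6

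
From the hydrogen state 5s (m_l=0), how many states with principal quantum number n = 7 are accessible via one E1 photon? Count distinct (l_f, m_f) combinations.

E1 requires Δl = ±1, so l_f ∈ {-1, 1}; with 0 ≤ l_f ≤ n_f−1 = 6, the allowed l_f values are {1}.
For l_f = 1: m_f ∈ {m_i−1, m_i, m_i+1} ∩ [−1, 1] = {-1, 0, 1} → 3 states.
Total: 3.

3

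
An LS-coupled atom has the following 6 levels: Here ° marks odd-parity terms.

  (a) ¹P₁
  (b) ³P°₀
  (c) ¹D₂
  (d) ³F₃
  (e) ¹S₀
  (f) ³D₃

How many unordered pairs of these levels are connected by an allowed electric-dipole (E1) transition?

(a)–(b): forbidden (ΔS).
(a)–(c): forbidden (parity).
(a)–(d): forbidden (parity, ΔS, ΔL, ΔJ).
(a)–(e): forbidden (parity).
(a)–(f): forbidden (parity, ΔS, ΔJ).
(b)–(c): forbidden (ΔS, ΔJ).
(b)–(d): forbidden (ΔL, ΔJ).
(b)–(e): forbidden (ΔS, ΔJ).
(b)–(f): forbidden (ΔJ).
(c)–(d): forbidden (parity, ΔS).
(c)–(e): forbidden (parity, ΔL, ΔJ).
(c)–(f): forbidden (parity, ΔS).
(d)–(e): forbidden (parity, ΔS, ΔL, ΔJ).
(d)–(f): forbidden (parity).
(e)–(f): forbidden (parity, ΔS, ΔL, ΔJ).
Allowed pairs: 0 of 15.

0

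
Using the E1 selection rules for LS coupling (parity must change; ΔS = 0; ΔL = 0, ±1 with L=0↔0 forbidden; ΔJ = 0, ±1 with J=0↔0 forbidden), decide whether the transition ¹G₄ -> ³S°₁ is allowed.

forbidden

Initial level: S=0, L=4, J=4, parity even. Final level: S=1, L=0, J=1, parity odd.
Parity must change: even → odd — ok.
ΔS = 0: S: 0 → 1 — fails.
ΔL = 0, ±1 (not L=0↔0): L: 4 → 0, ΔL = -4 — fails.
ΔJ = 0, ±1 (not J=0↔0): J: 4 → 1, ΔJ = -3 — fails.
Rule(s) violated: ΔS, ΔL, ΔJ.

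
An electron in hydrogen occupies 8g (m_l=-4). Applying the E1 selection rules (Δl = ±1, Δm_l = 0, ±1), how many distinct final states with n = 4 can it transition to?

1

E1 requires Δl = ±1, so l_f ∈ {3, 5}; with 0 ≤ l_f ≤ n_f−1 = 3, the allowed l_f values are {3}.
For l_f = 3: m_f ∈ {m_i−1, m_i, m_i+1} ∩ [−3, 3] = {-3} → 1 state.
Total: 1.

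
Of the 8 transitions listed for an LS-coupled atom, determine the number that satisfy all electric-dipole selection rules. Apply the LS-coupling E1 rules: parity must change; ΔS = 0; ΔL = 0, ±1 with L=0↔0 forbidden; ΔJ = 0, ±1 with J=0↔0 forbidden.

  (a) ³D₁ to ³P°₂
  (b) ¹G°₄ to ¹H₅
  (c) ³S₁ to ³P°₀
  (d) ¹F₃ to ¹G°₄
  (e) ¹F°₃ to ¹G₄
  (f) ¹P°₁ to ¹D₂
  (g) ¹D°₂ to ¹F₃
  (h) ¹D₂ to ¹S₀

7

(a) allowed
(b) allowed
(c) allowed
(d) allowed
(e) allowed
(f) allowed
(g) allowed
(h) forbidden (parity, ΔL, ΔJ fail)
Total allowed: 7 of 8.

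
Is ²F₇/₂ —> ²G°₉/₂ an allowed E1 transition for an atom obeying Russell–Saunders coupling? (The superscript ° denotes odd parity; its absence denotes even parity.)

Initial level: S=1/2, L=3, J=7/2, parity even. Final level: S=1/2, L=4, J=9/2, parity odd.
Parity must change: even → odd — ok.
ΔS = 0: S: 1/2 → 1/2 — ok.
ΔL = 0, ±1 (not L=0↔0): L: 3 → 4, ΔL = +1 — ok.
ΔJ = 0, ±1 (not J=0↔0): J: 7/2 → 9/2, ΔJ = +1 — ok.
All four E1 rules are satisfied.

allowed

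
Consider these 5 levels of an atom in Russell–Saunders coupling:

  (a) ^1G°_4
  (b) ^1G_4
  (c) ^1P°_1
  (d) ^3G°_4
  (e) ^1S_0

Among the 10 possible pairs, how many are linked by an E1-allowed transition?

(a)–(b): allowed.
(a)–(c): forbidden (parity, ΔL, ΔJ).
(a)–(d): forbidden (parity, ΔS).
(a)–(e): forbidden (ΔL, ΔJ).
(b)–(c): forbidden (ΔL, ΔJ).
(b)–(d): forbidden (ΔS).
(b)–(e): forbidden (parity, ΔL, ΔJ).
(c)–(d): forbidden (parity, ΔS, ΔL, ΔJ).
(c)–(e): allowed.
(d)–(e): forbidden (ΔS, ΔL, ΔJ).
Allowed pairs: 2 of 10.

2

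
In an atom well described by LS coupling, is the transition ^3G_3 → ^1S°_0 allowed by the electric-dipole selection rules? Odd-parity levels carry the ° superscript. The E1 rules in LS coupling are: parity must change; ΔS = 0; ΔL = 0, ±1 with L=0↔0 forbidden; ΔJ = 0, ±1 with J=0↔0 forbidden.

Reading off the term symbols: S 1→0, L 4→0, J 3→0, parity even→odd.
Parity must change: even → odd — ok.
ΔS = 0: S: 1 → 0 — fails.
ΔL = 0, ±1 (not L=0↔0): L: 4 → 0, ΔL = -4 — fails.
ΔJ = 0, ±1 (not J=0↔0): J: 3 → 0, ΔJ = -3 — fails.
Rule(s) violated: ΔS, ΔL, ΔJ.

forbidden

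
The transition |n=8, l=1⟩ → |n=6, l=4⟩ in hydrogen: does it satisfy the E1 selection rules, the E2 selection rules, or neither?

neither

Δl = 4 − 1 = +3; l_i + l_f = 5.
E1 (Δl = ±1): not satisfied.
E2 (Δl = 0,±2, l_i+l_f ≥ 2): not satisfied.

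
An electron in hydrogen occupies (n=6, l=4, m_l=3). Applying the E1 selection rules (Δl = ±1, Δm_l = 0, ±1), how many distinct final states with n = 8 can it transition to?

5

E1 requires Δl = ±1, so l_f ∈ {3, 5}; with 0 ≤ l_f ≤ n_f−1 = 7, the allowed l_f values are {3, 5}.
For l_f = 3: m_f ∈ {m_i−1, m_i, m_i+1} ∩ [−3, 3] = {2, 3} → 2 states.
For l_f = 5: m_f ∈ {m_i−1, m_i, m_i+1} ∩ [−5, 5] = {2, 3, 4} → 3 states.
Total: 5.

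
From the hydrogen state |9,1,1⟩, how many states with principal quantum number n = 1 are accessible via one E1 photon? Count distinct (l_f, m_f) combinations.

1

E1 requires Δl = ±1, so l_f ∈ {0, 2}; with 0 ≤ l_f ≤ n_f−1 = 0, the allowed l_f values are {0}.
For l_f = 0: m_f ∈ {m_i−1, m_i, m_i+1} ∩ [−0, 0] = {0} → 1 state.
Total: 1.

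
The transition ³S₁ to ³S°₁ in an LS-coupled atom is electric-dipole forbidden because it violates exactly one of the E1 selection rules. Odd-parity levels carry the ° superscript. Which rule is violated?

the L=0 ↔ L=0 exclusion

Parity must change: even → odd — passes.
ΔS = 0: S: 1 → 1 — passes.
ΔL = 0, ±1 (not L=0↔0): L: 0 → 0, ΔL = +0 — fails.
ΔJ = 0, ±1 (not J=0↔0): J: 1 → 1, ΔJ = +0 — passes.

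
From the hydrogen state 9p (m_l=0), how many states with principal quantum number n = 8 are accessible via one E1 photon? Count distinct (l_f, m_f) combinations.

E1 requires Δl = ±1, so l_f ∈ {0, 2}; with 0 ≤ l_f ≤ n_f−1 = 7, the allowed l_f values are {0, 2}.
For l_f = 0: m_f ∈ {m_i−1, m_i, m_i+1} ∩ [−0, 0] = {0} → 1 state.
For l_f = 2: m_f ∈ {m_i−1, m_i, m_i+1} ∩ [−2, 2] = {-1, 0, 1} → 3 states.
Total: 4.

4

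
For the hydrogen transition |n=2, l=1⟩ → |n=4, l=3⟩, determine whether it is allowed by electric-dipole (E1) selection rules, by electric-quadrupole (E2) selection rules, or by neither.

Δl = 3 − 1 = +2; l_i + l_f = 4.
E1 (Δl = ±1): not satisfied.
E2 (Δl = 0,±2, l_i+l_f ≥ 2): satisfied.

E2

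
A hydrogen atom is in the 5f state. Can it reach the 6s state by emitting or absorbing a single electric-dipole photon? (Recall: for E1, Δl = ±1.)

Δl = 0 − 3 = -3; the E1 rule Δl = ±1 is ✗.
The transition is electric-dipole forbidden.

forbidden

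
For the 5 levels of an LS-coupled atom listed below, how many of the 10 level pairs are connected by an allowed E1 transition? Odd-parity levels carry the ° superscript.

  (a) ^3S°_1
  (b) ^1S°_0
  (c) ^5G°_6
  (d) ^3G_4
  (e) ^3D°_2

0

(a)–(b): forbidden (parity, ΔS, ΔL).
(a)–(c): forbidden (parity, ΔS, ΔL, ΔJ).
(a)–(d): forbidden (ΔL, ΔJ).
(a)–(e): forbidden (parity, ΔL).
(b)–(c): forbidden (parity, ΔS, ΔL, ΔJ).
(b)–(d): forbidden (ΔS, ΔL, ΔJ).
(b)–(e): forbidden (parity, ΔS, ΔL, ΔJ).
(c)–(d): forbidden (ΔS, ΔJ).
(c)–(e): forbidden (parity, ΔS, ΔL, ΔJ).
(d)–(e): forbidden (ΔL, ΔJ).
Allowed pairs: 0 of 10.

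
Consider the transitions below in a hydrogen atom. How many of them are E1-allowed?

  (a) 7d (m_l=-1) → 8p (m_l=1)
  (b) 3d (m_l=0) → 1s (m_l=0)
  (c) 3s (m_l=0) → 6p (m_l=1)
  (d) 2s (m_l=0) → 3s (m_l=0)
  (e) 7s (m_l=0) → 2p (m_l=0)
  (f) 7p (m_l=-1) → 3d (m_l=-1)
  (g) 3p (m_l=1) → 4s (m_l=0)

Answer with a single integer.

(a) forbidden — Δm_l = +2 (E1 requires Δm_l = 0, ±1)
(b) forbidden — Δl = -2 (E1 requires Δl = ±1)
(c) allowed
(d) forbidden — Δl = +0 (E1 requires Δl = ±1)
(e) allowed
(f) allowed
(g) allowed
Total allowed: 4 of 7.

4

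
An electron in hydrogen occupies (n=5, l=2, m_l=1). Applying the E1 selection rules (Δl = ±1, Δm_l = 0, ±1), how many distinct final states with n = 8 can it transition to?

5

E1 requires Δl = ±1, so l_f ∈ {1, 3}; with 0 ≤ l_f ≤ n_f−1 = 7, the allowed l_f values are {1, 3}.
For l_f = 1: m_f ∈ {m_i−1, m_i, m_i+1} ∩ [−1, 1] = {0, 1} → 2 states.
For l_f = 3: m_f ∈ {m_i−1, m_i, m_i+1} ∩ [−3, 3] = {0, 1, 2} → 3 states.
Total: 5.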